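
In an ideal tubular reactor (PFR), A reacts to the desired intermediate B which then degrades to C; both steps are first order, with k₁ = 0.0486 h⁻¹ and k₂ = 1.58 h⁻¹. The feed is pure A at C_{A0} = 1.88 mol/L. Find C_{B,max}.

0.0518 mol/L

Evaluating C_B at τ_opt = ln(k₂/k₁)/(k₂−k₁) gives C_{B,max}/C_{A0} = (k₁/k₂)^[k₂/(k₂−k₁)].
= (0.0486/1.58)^(1.58/(1.58−0.0486)) = (0.03076)^(1.032) = 0.02754.
C_{B,max} = 0.02754×1.88 = 0.0518 mol/L.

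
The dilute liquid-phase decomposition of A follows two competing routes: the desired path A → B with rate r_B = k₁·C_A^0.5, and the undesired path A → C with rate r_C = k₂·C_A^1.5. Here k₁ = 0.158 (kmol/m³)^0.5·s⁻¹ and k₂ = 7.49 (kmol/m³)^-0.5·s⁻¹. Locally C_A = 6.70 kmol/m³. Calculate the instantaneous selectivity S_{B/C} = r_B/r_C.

S_{B/C} = r_B/r_C = (k₁·C_A^0.5)/(k₂·C_A^1.5) = (k₁/k₂)·C_A⁻¹.
= (0.158×6.700^0.5) / (7.49×6.700^1.5) = 0.4090/129.9 = 0.00315.

0.00315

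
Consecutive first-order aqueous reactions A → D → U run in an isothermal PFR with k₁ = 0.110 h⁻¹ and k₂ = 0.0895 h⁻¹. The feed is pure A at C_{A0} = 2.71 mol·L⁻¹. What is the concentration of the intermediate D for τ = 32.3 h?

The intermediate concentration in a first-order A→B→C sequence is C_D = k₁C_{A0}(e^(−k₁τ) − e^(−k₂τ))/(k₂−k₁).
e^(−k₁τ) = e^(−0.110×32.3) = e^(−3.553) = 0.02864; e^(−k₂τ) = e^(−2.891) = 0.05553.
C_D = 0.110×2.71/(0.0895−0.110) × (0.02864−0.05553) = (-14.54)×(-0.02689) = 0.3910 mol·L⁻¹.

0.391 mol·L⁻¹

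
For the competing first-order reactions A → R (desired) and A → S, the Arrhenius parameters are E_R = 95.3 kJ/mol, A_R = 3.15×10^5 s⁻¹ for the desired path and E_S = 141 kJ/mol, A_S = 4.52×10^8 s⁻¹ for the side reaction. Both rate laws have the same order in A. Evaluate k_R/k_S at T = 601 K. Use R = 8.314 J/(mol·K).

6.53

k_R/k_S = (A_R/A_S)·exp[−(E_R−E_S)/(RT)] = (A_R/A_S)·exp[(E_S−E_R)/(RT)].
(E_S−E_R)/(RT) = (141−95.3)×10³/(8.314×601) = 45700/4997 = 9.146.
k_R/k_S = (3.15×10^5/4.52×10^8)·exp(9.146) = 6.969×10^-4 × 9377 = 6.53.
Since E_R < E_S, lowering the temperature improves selectivity toward R.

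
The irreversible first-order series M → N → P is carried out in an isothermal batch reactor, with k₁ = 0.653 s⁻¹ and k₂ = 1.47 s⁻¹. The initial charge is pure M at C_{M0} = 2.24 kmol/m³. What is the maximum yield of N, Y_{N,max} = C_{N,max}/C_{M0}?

0.232

For a first-order series the maximum intermediate yield is C_{N,max}/C_{M0} = (k₁/k₂)^[k₂/(k₂−k₁)].
= (0.653/1.47)^(1.47/(1.47−0.653)) = (0.4442)^(1.799) = 0.2322.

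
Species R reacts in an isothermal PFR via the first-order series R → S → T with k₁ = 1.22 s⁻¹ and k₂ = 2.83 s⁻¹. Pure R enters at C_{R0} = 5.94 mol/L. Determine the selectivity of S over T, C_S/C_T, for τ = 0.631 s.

0.715

The intermediate concentration in a first-order A→B→C sequence is C_S = k₁C_{R0}(e^(−k₁τ) − e^(−k₂τ))/(k₂−k₁).
e^(−k₁τ) = e^(−1.22×0.631) = e^(−0.7698) = 0.4631; e^(−k₂τ) = e^(−1.786) = 0.1677.
C_S = 1.22×5.94/(2.83−1.22) × (0.4631−0.1677) = 4.501×0.2954 = 1.330 mol/L.
C_R = C_{R0}e^(−k₁τ) = 2.751 mol/L, so C_T = C_{R0}−C_R−C_S = 1.859 mol/L; C_S/C_T = 0.715.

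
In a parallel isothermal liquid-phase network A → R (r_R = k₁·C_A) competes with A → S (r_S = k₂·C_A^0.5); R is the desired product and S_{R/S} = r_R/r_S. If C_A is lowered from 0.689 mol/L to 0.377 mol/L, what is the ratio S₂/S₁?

0.740

S_{R/S} = (k₁/k₂)·C_A^0.5, so S₂/S₁ = (C_{A,2}/C_{A,1})^0.5.
= (0.377/0.689)^0.5 = (0.5472)^0.5 = 0.740.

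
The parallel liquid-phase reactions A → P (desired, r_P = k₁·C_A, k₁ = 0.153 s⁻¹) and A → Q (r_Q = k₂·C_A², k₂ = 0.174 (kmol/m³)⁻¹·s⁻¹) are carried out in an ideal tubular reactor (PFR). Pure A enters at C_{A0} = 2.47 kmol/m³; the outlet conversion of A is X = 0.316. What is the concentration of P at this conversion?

C_A = C_{A0}(1−X) = 1.689 kmol/m³.
Along a PFR/batch, dC_P/dC_A = −r_P/(r_P+r_Q) = −k₁/(k₁+k₂·C_A).
Integrating from C_{A0} to C_A: C_P = (0.153/0.174)·ln[(0.153+0.174·2.47)/(0.153+0.174·1.69)] = 0.8793·ln(0.5828/0.4470) = 0.2333 kmol/m³.

0.233 kmol/m³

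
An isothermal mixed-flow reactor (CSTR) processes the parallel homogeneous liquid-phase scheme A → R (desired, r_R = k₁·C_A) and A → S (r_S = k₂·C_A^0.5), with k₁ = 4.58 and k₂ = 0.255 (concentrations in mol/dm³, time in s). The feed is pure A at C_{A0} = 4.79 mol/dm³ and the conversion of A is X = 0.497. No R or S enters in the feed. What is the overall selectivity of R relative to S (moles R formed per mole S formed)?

27.9

Exit C_A = C_{A0}(1−X) = 4.79×0.503 = 2.409 mol/dm³.
Rates in a CSTR are evaluated at the outlet concentration: r_R = 4.58×2.409 = 11.03, r_S = 0.255×2.409^0.5 = 0.3958.
Overall selectivity = C_R/C_S = r_Rτ/(r_Sτ) = r_R/r_S = 27.9.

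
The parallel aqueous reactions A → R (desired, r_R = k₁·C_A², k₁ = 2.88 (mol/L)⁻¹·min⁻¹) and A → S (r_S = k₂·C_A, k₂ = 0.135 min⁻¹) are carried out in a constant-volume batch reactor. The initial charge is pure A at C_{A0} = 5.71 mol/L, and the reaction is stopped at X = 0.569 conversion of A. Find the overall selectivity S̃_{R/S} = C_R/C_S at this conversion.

82.4

C_A = C_{A0}(1−X) = 2.461 mol/L.
Along a PFR/batch, dC_S/dC_A = −r_S/(r_R+r_S) = −k₂/(k₂+k₁·C_A).
Integrating from C_{A0} to C_A: C_S = (0.135/2.88)·ln[(0.135+2.88·5.71)/(0.135+2.88·2.46)] = 0.04688·ln(16.58/7.223) = 0.03895 mol/L.
Then C_R = (C_{A0}−C_A) − C_S = 3.249 − 0.03895 = 3.210 mol/L.
S̃_{R/S} = C_R/C_S = 3.210/0.03895 = 82.4.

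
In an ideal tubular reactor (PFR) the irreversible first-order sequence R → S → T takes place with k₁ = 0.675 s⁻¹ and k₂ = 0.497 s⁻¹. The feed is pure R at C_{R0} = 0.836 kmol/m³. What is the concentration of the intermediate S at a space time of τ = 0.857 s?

Solving the coupled first-order balances gives C_S(τ) = [k₁/(k₂−k₁)]·C_{R0}·(e^(−k₁τ) − e^(−k₂τ)).
e^(−k₁τ) = e^(−0.675×0.857) = e^(−0.5785) = 0.5608; e^(−k₂τ) = e^(−0.4259) = 0.6532.
C_S = 0.675×0.836/(0.497−0.675) × (0.5608−0.6532) = (-3.170)×(-0.09241) = 0.2930 kmol/m³.

0.293 kmol/m³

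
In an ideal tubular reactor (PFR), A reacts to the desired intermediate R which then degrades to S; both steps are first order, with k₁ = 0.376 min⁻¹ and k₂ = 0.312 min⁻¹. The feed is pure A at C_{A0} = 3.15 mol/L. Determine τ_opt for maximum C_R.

2.92 min

For first-order series the maximum of C_R occurs at τ_opt = ln(k₂/k₁)/(k₂−k₁).
= ln(0.312/0.376)/(0.312−0.376) = ln(0.8298)/-0.06400 = -0.1866/-0.06400 = 2.92 min.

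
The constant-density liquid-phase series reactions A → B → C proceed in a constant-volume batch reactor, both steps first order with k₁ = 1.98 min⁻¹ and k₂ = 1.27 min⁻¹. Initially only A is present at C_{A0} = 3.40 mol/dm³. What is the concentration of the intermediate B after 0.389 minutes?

1.40 mol/dm³

Solving the coupled first-order balances gives C_B(t) = [k₁/(k₂−k₁)]·C_{A0}·(e^(−k₁t) − e^(−k₂t)).
e^(−k₁t) = e^(−1.98×0.389) = e^(−0.7702) = 0.4629; e^(−k₂t) = e^(−0.4940) = 0.6102.
C_B = 1.98×3.40/(1.27−1.98) × (0.4629−0.6102) = (-9.482)×(-0.1473) = 1.396 mol/dm³.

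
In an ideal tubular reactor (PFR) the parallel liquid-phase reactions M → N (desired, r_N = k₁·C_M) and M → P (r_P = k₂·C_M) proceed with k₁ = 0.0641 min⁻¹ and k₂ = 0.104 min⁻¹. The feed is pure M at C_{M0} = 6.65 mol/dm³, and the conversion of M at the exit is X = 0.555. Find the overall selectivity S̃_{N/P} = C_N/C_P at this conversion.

C_M = C_{M0}(1−X) = 2.959 mol/dm³.
Both paths are first order in M, so the instantaneous fraction to N is constant: dC_N/d(−C_M) = k₁/(k₁+k₂) = 0.3813.
C_N = 0.3813·(C_{M0}−C_M) = 0.3813×3.691 = 1.41 mol/dm³.
C_P = (C_{M0}−C_M)−C_N = 2.283 mol/dm³; S̃_{N/P} = 1.407/2.283 = 0.616.

0.616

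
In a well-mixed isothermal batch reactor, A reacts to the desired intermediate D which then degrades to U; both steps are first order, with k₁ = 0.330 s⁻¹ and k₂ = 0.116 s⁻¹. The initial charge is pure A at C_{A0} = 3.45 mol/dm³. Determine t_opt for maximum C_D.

The intermediate peaks when r₁ = r₂, i.e. k₁e^(−k₁t) = k₂e^(−k₂t), giving t_opt = ln(k₂/k₁)/(k₂−k₁).
= ln(0.116/0.330)/(0.116−0.330) = ln(0.3515)/-0.2140 = -1.046/-0.2140 = 4.89 s.

4.89 s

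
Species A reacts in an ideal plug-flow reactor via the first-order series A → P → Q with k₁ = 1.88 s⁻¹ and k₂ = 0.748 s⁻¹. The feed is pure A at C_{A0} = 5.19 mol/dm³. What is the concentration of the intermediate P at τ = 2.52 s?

1.23 mol/dm³

For first-order series with pure A initially, C_P(τ) = k₁C_{A0}/(k₂−k₁)·(e^(−k₁τ) − e^(−k₂τ)).
e^(−k₁τ) = e^(−1.88×2.52) = e^(−4.738) = 0.008760; e^(−k₂τ) = e^(−1.885) = 0.1518.
C_P = 1.88×5.19/(0.748−1.88) × (0.008760−0.1518) = (-8.619)×(-0.1431) = 1.233 mol/dm³.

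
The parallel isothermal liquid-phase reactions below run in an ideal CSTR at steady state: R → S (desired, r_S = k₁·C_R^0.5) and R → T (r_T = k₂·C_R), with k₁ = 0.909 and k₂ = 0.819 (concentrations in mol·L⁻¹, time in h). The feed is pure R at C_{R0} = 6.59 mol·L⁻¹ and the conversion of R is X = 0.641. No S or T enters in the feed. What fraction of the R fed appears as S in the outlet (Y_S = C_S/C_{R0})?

Exit C_R = C_{R0}(1−X) = 6.59×0.359 = 2.366 mol·L⁻¹.
Rates in a CSTR are evaluated at the outlet concentration: r_S = 0.909×2.366^0.5 = 1.398, r_T = 0.819×2.366 = 1.938.
Fraction of consumed R going to S: r_S/(r_S+r_T) = 0.4191.
C_S = 0.4191·C_{R0}·X = 0.4191×6.59×0.641 = 1.77 mol·L⁻¹; Y_S = C_S/C_{R0} = 0.269.

0.269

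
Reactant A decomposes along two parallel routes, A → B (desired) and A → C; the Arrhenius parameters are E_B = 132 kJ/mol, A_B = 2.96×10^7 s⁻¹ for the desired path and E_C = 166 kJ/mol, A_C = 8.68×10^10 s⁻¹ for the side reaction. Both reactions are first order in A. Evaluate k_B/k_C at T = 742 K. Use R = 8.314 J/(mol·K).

0.0844

k_B/k_C = (A_B/A_C)·exp[−(E_B−E_C)/(RT)] = (A_B/A_C)·exp[(E_C−E_B)/(RT)].
(E_C−E_B)/(RT) = (166−132)×10³/(8.314×742) = 34000/6169 = 5.511.
k_B/k_C = (2.96×10^7/8.68×10^10)·exp(5.511) = 3.410×10^-4 × 247.5 = 0.0844.
Since E_B < E_C, lowering the temperature improves selectivity toward B.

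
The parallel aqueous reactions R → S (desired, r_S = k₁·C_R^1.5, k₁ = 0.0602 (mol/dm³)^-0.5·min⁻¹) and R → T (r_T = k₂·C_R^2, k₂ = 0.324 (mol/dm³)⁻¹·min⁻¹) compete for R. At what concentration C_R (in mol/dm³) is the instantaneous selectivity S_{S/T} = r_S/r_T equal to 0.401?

S_{S/T} = (k₁/k₂)·C_R^-0.5 ⇒ C_R = (S·k₂/k₁)^(-2).
= (0.401×0.324/0.0602)^(-2) = (2.158)^(-2) = 0.215 mol/dm³.

0.215 mol/dm³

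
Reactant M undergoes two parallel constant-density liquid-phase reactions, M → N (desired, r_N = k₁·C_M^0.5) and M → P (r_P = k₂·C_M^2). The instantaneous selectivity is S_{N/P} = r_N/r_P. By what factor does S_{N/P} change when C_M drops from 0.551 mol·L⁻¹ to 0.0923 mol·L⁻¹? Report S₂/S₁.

S_{N/P} = (k₁/k₂)·C_M^-1.5, so S₂/S₁ = (C_{M,2}/C_{M,1})^-1.5.
= (0.0923/0.551)^(-1.5) = (0.1675)^(-1.5) = 14.6.
Selectivity toward N rises as C_M falls — low-concentration operation is favoured.

14.6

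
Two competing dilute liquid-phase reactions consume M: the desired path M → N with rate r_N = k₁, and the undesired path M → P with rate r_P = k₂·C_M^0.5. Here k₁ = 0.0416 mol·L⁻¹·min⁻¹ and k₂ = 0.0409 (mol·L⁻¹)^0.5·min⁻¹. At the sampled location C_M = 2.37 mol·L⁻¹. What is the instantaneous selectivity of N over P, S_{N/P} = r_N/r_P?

0.661

S_{N/P} = r_N/r_P = (k₁)/(k₂·C_M^0.5) = (k₁/k₂)·C_M^-0.5.
= (0.0416) / (0.0409×2.370^0.5) = 0.04160/0.06296 = 0.661.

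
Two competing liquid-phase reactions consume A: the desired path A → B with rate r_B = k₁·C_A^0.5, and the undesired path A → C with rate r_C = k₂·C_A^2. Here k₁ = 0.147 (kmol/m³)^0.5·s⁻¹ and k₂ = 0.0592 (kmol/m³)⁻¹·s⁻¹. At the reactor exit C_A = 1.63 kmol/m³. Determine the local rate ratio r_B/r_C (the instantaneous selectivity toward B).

1.19

S_{B/C} = r_B/r_C = (k₁·C_A^0.5)/(k₂·C_A^2) = (k₁/k₂)·C_A^-1.5.
= (0.147×1.630^0.5) / (0.0592×1.630^2) = 0.1877/0.1573 = 1.19.
The undesired path is higher order in A, so low C_A (CSTR or dilute feed) favours B.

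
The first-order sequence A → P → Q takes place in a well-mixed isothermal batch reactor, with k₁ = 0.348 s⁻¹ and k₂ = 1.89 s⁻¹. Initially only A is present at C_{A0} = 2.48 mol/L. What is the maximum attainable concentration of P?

0.312 mol/L

For a first-order series the maximum intermediate yield is C_{P,max}/C_{A0} = (k₁/k₂)^[k₂/(k₂−k₁)].
= (0.348/1.89)^(1.89/(1.89−0.348)) = (0.1841)^(1.226) = 0.1257.
C_{P,max} = 0.1257×2.48 = 0.312 mol/L.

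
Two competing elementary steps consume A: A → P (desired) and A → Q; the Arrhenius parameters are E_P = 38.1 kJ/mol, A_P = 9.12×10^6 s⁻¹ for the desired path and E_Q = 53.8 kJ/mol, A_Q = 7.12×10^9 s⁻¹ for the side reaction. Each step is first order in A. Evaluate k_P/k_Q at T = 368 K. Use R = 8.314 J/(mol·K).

0.217

Since both paths have the same order in A, the concentration cancels and S_{P/Q} = k_P/k_Q = (A_P/A_Q)·exp[(E_Q−E_P)/(RT)].
(E_Q−E_P)/(RT) = (53.8−38.1)×10³/(8.314×368) = 15700/3060 = 5.131.
k_P/k_Q = (9.12×10^6/7.12×10^9)·exp(5.131) = 0.001281 × 169.3 = 0.217.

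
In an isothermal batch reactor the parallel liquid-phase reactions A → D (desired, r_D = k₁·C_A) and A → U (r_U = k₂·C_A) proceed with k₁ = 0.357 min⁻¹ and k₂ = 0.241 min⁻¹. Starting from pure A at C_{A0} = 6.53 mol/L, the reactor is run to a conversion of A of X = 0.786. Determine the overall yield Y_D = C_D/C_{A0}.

0.469

C_A = C_{A0}(1−X) = 1.397 mol/L.
Both paths are first order in A, so the instantaneous fraction to D is constant: dC_D/d(−C_A) = k₁/(k₁+k₂) = 0.5970.
C_D = 0.5970·(C_{A0}−C_A) = 0.5970×5.133 = 3.06 mol/L.
Y_D = C_D/C_{A0} = 3.064/6.53 = 0.469.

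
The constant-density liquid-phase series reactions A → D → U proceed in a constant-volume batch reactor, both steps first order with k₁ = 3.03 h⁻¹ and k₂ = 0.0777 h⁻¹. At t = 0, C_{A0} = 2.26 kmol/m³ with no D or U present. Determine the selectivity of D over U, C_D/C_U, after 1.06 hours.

Solving the coupled first-order balances gives C_D(t) = [k₁/(k₂−k₁)]·C_{A0}·(e^(−k₁t) − e^(−k₂t)).
e^(−k₁t) = e^(−3.03×1.06) = e^(−3.212) = 0.04028; e^(−k₂t) = e^(−0.08236) = 0.9209.
C_D = 3.03×2.26/(0.0777−3.03) × (0.04028−0.9209) = (-2.319)×(-0.8807) = 2.043 kmol/m³.
C_A = C_{A0}e^(−k₁t) = 0.09104 kmol/m³, so C_U = C_{A0}−C_A−C_D = 0.1263 kmol/m³; C_D/C_U = 16.2.

16.2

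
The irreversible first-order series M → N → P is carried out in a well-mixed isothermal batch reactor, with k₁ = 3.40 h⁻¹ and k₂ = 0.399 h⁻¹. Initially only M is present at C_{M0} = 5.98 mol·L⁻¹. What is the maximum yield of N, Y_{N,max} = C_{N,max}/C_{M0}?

0.752

At the optimum, C_{N,max}/C_{M0} = (k₁/k₂)^[k₂/(k₂−k₁)].
= (3.40/0.399)^(0.399/(0.399−3.40)) = (8.521)^(-0.1330) = 0.7521.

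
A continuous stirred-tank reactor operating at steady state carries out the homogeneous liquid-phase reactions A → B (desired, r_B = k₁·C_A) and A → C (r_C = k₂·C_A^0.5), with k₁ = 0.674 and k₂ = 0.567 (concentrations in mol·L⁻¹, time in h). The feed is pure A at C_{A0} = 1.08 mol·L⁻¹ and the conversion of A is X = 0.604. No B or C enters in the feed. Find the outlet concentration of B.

Exit C_A = C_{A0}(1−X) = 1.08×0.396 = 0.4277 mol·L⁻¹.
A CSTR operates uniformly at the exit composition, giving r_B = 0.2883 and r_C = 0.3708 (each k·C_A^n at C_A = 0.4277).
Fraction of consumed A going to B: r_B/(r_B+r_C) = 0.4374.
C_B = 0.4374·C_{A0}·X = 0.4374×1.08×0.604 = 0.285 mol·L⁻¹.

0.285 mol·L⁻¹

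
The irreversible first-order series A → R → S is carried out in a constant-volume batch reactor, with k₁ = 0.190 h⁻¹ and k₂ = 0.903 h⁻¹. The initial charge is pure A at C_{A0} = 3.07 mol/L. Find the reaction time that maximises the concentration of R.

The intermediate peaks when r₁ = r₂, i.e. k₁e^(−k₁t) = k₂e^(−k₂t), giving t_opt = ln(k₂/k₁)/(k₂−k₁).
= ln(0.903/0.190)/(0.903−0.190) = ln(4.753)/0.7130 = 1.559/0.7130 = 2.19 h.

2.19 h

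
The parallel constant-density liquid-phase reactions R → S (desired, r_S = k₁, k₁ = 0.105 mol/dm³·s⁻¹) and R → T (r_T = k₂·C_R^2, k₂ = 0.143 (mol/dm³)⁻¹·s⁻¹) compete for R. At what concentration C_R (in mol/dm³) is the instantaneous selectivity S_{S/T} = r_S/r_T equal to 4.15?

0.421 mol/dm³

S_{S/T} = (k₁/k₂)·C_R^-2 ⇒ C_R = (S·k₂/k₁)^(-0.5).
= (4.15×0.143/0.105)^(-0.5) = (5.652)^(-0.5) = 0.421 mol/dm³.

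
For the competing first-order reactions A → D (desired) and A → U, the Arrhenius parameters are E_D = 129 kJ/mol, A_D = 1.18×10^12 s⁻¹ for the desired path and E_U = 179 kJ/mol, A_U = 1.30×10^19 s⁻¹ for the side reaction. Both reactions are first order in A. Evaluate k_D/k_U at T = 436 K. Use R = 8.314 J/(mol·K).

0.0888

k_D/k_U = (A_D/A_U)·exp[−(E_D−E_U)/(RT)] = (A_D/A_U)·exp[(E_U−E_D)/(RT)].
(E_U−E_D)/(RT) = (179−129)×10³/(8.314×436) = 50000/3625 = 13.79.
k_D/k_U = (1.18×10^12/1.30×10^19)·exp(13.79) = 9.077×10^-8 × 9.782×10^5 = 0.0888.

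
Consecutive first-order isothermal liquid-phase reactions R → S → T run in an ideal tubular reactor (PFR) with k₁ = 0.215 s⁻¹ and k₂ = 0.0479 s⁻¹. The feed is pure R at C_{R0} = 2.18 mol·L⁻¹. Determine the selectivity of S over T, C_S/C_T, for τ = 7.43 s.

For first-order series with pure R initially, C_S(τ) = k₁C_{R0}/(k₂−k₁)·(e^(−k₁τ) − e^(−k₂τ)).
e^(−k₁τ) = e^(−0.215×7.43) = e^(−1.597) = 0.2024; e^(−k₂τ) = e^(−0.3559) = 0.7005.
C_S = 0.215×2.18/(0.0479−0.215) × (0.2024−0.7005) = (-2.805)×(-0.4981) = 1.397 mol·L⁻¹.
C_R = C_{R0}e^(−k₁τ) = 0.4413 mol·L⁻¹, so C_T = C_{R0}−C_R−C_S = 0.3415 mol·L⁻¹; C_S/C_T = 4.09.

4.09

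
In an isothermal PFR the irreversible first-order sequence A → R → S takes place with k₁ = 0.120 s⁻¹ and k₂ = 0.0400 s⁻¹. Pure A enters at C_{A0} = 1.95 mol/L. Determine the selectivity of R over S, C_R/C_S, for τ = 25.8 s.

0.956

The intermediate concentration in a first-order A→B→C sequence is C_R = k₁C_{A0}(e^(−k₁τ) − e^(−k₂τ))/(k₂−k₁).
e^(−k₁τ) = e^(−0.120×25.8) = e^(−3.096) = 0.04523; e^(−k₂τ) = e^(−1.032) = 0.3563.
C_R = 0.120×1.95/(0.0400−0.120) × (0.04523−0.3563) = (-2.925)×(-0.3111) = 0.9099 mol/L.
C_A = C_{A0}e^(−k₁τ) = 0.08820 mol/L, so C_S = C_{A0}−C_A−C_R = 0.9519 mol/L; C_R/C_S = 0.956.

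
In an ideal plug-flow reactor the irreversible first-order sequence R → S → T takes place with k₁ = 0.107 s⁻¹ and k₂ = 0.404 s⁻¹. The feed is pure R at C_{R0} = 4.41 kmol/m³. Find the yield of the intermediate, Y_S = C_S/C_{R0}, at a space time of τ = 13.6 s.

Solving the coupled first-order balances gives C_S(τ) = [k₁/(k₂−k₁)]·C_{R0}·(e^(−k₁τ) − e^(−k₂τ)).
e^(−k₁τ) = e^(−0.107×13.6) = e^(−1.455) = 0.2334; e^(−k₂τ) = e^(−5.494) = 0.004110.
C_S = 0.107×4.41/(0.404−0.107) × (0.2334−0.004110) = 1.589×0.2292 = 0.3642 kmol/m³.
Y_S = C_S/C_{R0} = 0.3642/4.41 = 0.0826.

0.0826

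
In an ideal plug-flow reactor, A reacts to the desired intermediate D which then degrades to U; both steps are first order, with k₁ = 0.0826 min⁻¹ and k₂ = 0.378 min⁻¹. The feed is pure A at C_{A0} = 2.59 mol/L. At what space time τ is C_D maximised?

5.15 min

The intermediate peaks when r₁ = r₂, i.e. k₁e^(−k₁τ) = k₂e^(−k₂τ), giving τ_opt = ln(k₂/k₁)/(k₂−k₁).
= ln(0.378/0.0826)/(0.378−0.0826) = ln(4.576)/0.2954 = 1.521/0.2954 = 5.15 min.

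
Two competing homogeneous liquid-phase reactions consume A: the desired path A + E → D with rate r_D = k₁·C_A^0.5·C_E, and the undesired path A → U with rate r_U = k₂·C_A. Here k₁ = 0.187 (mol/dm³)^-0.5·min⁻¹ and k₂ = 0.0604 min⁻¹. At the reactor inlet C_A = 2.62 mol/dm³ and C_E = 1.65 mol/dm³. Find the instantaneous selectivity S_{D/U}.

S_{D/U} = r_D/r_U = (k₁·C_A^0.5·C_E)/(k₂·C_A) = (k₁/k₂)·C_A^-0.5·C_E.
= (0.187×2.620^0.5×1.650) / (0.0604×2.620) = 0.4994/0.1582 = 3.16.
The undesired path is higher order in A, so low C_A (CSTR or dilute feed) favours D.

3.16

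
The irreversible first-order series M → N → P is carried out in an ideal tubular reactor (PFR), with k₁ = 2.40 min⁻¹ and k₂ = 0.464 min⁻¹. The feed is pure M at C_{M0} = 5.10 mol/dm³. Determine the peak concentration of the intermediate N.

3.44 mol/dm³

For a first-order series the maximum intermediate yield is C_{N,max}/C_{M0} = (k₁/k₂)^[k₂/(k₂−k₁)].
= (2.40/0.464)^(0.464/(0.464−2.40)) = (5.172)^(-0.2397) = 0.6744.
C_{N,max} = 0.6744×5.10 = 3.44 mol/dm³.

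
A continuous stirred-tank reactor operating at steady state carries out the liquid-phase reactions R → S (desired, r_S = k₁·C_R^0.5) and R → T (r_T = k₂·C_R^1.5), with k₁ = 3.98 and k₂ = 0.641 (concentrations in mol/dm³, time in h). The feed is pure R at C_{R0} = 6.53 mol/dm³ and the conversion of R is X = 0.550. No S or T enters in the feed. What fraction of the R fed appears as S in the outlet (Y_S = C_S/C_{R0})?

0.373

Exit C_R = C_{R0}(1−X) = 6.53×0.450 = 2.938 mol/dm³.
In a CSTR the entire volume is at exit conditions, so r_S = 3.98×2.938^0.5 = 6.823 and r_T = 0.641×2.938^1.5 = 3.229.
Fraction of consumed R going to S: r_S/(r_S+r_T) = 0.6788.
C_S = 0.6788·C_{R0}·X = 0.6788×6.53×0.550 = 2.44 mol/dm³; Y_S = C_S/C_{R0} = 0.373.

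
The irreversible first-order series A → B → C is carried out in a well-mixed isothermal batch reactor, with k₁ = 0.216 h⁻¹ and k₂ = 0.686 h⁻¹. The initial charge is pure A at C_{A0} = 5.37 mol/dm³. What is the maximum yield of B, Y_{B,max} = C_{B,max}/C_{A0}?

For a first-order series the maximum intermediate yield is C_{B,max}/C_{A0} = (k₁/k₂)^[k₂/(k₂−k₁)].
= (0.216/0.686)^(0.686/(0.686−0.216)) = (0.3149)^(1.460) = 0.1851.

0.185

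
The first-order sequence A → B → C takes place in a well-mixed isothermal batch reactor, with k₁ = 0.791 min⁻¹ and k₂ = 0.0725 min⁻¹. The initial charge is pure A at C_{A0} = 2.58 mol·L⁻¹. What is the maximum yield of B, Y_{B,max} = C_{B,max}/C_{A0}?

Evaluating C_B at t_opt = ln(k₂/k₁)/(k₂−k₁) gives C_{B,max}/C_{A0} = (k₁/k₂)^[k₂/(k₂−k₁)].
= (0.791/0.0725)^(0.0725/(0.0725−0.791)) = (10.91)^(-0.1009) = 0.7857.

0.786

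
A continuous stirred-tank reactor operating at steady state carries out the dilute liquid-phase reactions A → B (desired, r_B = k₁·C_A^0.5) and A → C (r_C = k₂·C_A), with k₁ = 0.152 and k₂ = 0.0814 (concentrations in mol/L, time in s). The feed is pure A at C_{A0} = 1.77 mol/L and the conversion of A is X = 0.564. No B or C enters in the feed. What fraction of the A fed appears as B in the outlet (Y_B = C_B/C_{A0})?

0.384

Exit C_A = C_{A0}(1−X) = 1.77×0.436 = 0.7717 mol/L.
A CSTR operates uniformly at the exit composition, giving r_B = 0.1335 and r_C = 0.06282 (each k·C_A^n at C_A = 0.7717).
Fraction of consumed A going to B: r_B/(r_B+r_C) = 0.6801.
C_B = 0.6801·C_{A0}·X = 0.6801×1.77×0.564 = 0.679 mol/L; Y_B = C_B/C_{A0} = 0.384.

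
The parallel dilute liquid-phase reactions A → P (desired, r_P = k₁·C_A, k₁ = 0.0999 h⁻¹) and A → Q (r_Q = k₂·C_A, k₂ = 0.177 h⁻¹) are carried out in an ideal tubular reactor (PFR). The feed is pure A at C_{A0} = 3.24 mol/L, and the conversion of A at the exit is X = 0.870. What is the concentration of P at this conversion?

1.02 mol/L

C_A = C_{A0}(1−X) = 0.4212 mol/L.
Both paths are first order in A, so the instantaneous fraction to P is constant: dC_P/d(−C_A) = k₁/(k₁+k₂) = 0.3608.
C_P = 0.3608·(C_{A0}−C_A) = 0.3608×2.819 = 1.02 mol/L.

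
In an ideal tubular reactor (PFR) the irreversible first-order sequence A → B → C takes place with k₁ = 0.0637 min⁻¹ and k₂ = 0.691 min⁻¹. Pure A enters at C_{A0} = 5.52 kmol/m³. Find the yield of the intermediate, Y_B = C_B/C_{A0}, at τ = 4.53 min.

For first-order series with pure A initially, C_B(τ) = k₁C_{A0}/(k₂−k₁)·(e^(−k₁τ) − e^(−k₂τ)).
e^(−k₁τ) = e^(−0.0637×4.53) = e^(−0.2886) = 0.7493; e^(−k₂τ) = e^(−3.130) = 0.04371.
C_B = 0.0637×5.52/(0.691−0.0637) × (0.7493−0.04371) = 0.5605×0.7056 = 0.3955 kmol/m³.
Y_B = C_B/C_{A0} = 0.3955/5.52 = 0.0717.

0.0717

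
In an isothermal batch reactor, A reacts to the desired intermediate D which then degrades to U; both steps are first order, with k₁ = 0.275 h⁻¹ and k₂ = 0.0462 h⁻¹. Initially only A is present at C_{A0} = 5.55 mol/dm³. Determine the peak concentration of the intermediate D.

For a first-order series the maximum intermediate yield is C_{D,max}/C_{A0} = (k₁/k₂)^[k₂/(k₂−k₁)].
= (0.275/0.0462)^(0.0462/(0.0462−0.275)) = (5.952)^(-0.2019) = 0.6975.
C_{D,max} = 0.6975×5.55 = 3.87 mol/dm³.

3.87 mol/dm³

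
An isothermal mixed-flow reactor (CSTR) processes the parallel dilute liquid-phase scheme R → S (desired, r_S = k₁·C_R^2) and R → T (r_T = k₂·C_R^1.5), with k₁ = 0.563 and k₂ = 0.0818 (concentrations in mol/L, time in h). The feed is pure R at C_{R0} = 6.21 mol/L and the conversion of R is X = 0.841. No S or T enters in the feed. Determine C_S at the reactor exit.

Exit C_R = C_{R0}(1−X) = 6.21×0.159 = 0.9874 mol/L.
In a CSTR the entire volume is at exit conditions, so r_S = 0.563×0.9874^2 = 0.5489 and r_T = 0.0818×0.9874^1.5 = 0.08026.
Fraction of consumed R going to S: r_S/(r_S+r_T) = 0.8724.
C_S = 0.8724·C_{R0}·X = 0.8724×6.21×0.841 = 4.56 mol/L.

4.56 mol/L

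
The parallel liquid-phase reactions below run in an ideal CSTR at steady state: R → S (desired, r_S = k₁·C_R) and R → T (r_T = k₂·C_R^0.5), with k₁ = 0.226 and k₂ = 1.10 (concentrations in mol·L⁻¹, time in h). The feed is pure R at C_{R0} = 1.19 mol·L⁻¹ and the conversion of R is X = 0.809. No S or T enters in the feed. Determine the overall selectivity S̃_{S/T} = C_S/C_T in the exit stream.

0.0980

Exit C_R = C_{R0}(1−X) = 1.19×0.191 = 0.2273 mol·L⁻¹.
Rates in a CSTR are evaluated at the outlet concentration: r_S = 0.226×0.2273 = 0.05137, r_T = 1.10×0.2273^0.5 = 0.5244.
Overall selectivity = C_S/C_T = r_Sτ/(r_Tτ) = r_S/r_T = 0.0980.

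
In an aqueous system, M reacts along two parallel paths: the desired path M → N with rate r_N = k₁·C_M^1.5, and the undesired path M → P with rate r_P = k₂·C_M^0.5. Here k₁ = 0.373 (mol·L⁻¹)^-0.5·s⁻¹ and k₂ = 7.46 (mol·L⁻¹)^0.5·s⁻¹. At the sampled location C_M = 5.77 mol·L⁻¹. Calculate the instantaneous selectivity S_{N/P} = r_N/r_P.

S_{N/P} = r_N/r_P = (k₁·C_M^1.5)/(k₂·C_M^0.5) = (k₁/k₂)·C_M.
= (0.373×5.770^1.5) / (7.46×5.770^0.5) = 5.170/17.92 = 0.288.

0.288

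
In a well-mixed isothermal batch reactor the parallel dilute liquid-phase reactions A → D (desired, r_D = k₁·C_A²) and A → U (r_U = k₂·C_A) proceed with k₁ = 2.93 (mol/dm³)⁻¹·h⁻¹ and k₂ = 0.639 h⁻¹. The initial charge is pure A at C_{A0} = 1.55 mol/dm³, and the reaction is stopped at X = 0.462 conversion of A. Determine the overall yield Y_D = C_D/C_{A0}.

C_A = C_{A0}(1−X) = 0.8339 mol/dm³.
Along a PFR/batch, dC_U/dC_A = −r_U/(r_D+r_U) = −k₂/(k₂+k₁·C_A).
Integrating from C_{A0} to C_A: C_U = (0.639/2.93)·ln[(0.639+2.93·1.55)/(0.639+2.93·0.834)] = 0.2181·ln(5.181/3.082) = 0.1132 mol/dm³.
Then C_D = (C_{A0}−C_A) − C_U = 0.7161 − 0.1132 = 0.6029 mol/dm³.
Y_D = C_D/C_{A0} = 0.6029/1.55 = 0.389.

0.389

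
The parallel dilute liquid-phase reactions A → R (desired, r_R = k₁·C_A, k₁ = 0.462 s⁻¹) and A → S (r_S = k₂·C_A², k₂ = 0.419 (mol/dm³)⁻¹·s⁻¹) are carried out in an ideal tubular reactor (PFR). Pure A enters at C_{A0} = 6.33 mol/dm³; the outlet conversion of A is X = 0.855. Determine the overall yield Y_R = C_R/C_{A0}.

C_A = C_{A0}(1−X) = 0.9179 mol/dm³.
Along a PFR/batch, dC_R/dC_A = −r_R/(r_R+r_S) = −k₁/(k₁+k₂·C_A).
Integrating from C_{A0} to C_A: C_R = (0.462/0.419)·ln[(0.462+0.419·6.33)/(0.462+0.419·0.918)] = 1.103·ln(3.114/0.8466) = 1.436 mol/dm³.
Y_R = C_R/C_{A0} = 1.436/6.33 = 0.227.

0.227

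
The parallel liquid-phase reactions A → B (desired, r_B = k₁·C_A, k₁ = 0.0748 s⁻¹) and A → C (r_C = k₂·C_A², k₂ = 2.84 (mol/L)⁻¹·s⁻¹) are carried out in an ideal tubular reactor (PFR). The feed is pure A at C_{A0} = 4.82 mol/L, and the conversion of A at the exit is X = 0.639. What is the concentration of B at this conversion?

0.0266 mol/L

C_A = C_{A0}(1−X) = 1.740 mol/L.
Along a PFR/batch, dC_B/dC_A = −r_B/(r_B+r_C) = −k₁/(k₁+k₂·C_A).
Integrating from C_{A0} to C_A: C_B = (0.0748/2.84)·ln[(0.0748+2.84·4.82)/(0.0748+2.84·1.74)] = 0.02634·ln(13.76/5.016) = 0.02658 mol/L.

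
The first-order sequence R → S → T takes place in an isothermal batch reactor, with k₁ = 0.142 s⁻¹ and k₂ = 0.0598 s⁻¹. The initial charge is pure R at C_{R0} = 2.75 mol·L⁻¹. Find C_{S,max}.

At the optimum, C_{S,max}/C_{R0} = (k₁/k₂)^[k₂/(k₂−k₁)].
= (0.142/0.0598)^(0.0598/(0.0598−0.142)) = (2.375)^(-0.7275) = 0.5330.
C_{S,max} = 0.5330×2.75 = 1.47 mol·L⁻¹.

1.47 mol·L⁻¹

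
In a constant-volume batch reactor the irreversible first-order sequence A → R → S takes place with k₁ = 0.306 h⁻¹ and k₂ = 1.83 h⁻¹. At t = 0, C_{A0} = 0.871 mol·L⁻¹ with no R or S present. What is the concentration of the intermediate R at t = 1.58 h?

Solving the coupled first-order balances gives C_R(t) = [k₁/(k₂−k₁)]·C_{A0}·(e^(−k₁t) − e^(−k₂t)).
e^(−k₁t) = e^(−0.306×1.58) = e^(−0.4835) = 0.6166; e^(−k₂t) = e^(−2.891) = 0.05550.
C_R = 0.306×0.871/(1.83−0.306) × (0.6166−0.05550) = 0.1749×0.5611 = 0.09813 mol·L⁻¹.

0.0981 mol·L⁻¹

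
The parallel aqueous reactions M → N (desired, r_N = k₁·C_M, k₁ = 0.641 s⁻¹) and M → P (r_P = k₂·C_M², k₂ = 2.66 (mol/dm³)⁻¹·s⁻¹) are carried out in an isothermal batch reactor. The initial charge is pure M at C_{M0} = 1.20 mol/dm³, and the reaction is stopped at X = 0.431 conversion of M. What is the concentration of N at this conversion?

0.107 mol/dm³

C_M = C_{M0}(1−X) = 0.6828 mol/dm³.
Along a PFR/batch, dC_N/dC_M = −r_N/(r_N+r_P) = −k₁/(k₁+k₂·C_M).
Integrating from C_{M0} to C_M: C_N = (0.641/2.66)·ln[(0.641+2.66·1.20)/(0.641+2.66·0.683)] = 0.2410·ln(3.833/2.457) = 0.1071 mol/dm³.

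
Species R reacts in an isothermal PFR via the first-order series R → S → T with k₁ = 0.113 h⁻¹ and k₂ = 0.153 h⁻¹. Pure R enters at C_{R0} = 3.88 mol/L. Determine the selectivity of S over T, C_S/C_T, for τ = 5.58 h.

Solving the coupled first-order balances gives C_S(τ) = [k₁/(k₂−k₁)]·C_{R0}·(e^(−k₁τ) − e^(−k₂τ)).
e^(−k₁τ) = e^(−0.113×5.58) = e^(−0.6305) = 0.5323; e^(−k₂τ) = e^(−0.8537) = 0.4258.
C_S = 0.113×3.88/(0.153−0.113) × (0.5323−0.4258) = 10.96×0.1065 = 1.167 mol/L.
C_R = C_{R0}e^(−k₁τ) = 2.065 mol/L, so C_T = C_{R0}−C_R−C_S = 0.6475 mol/L; C_S/C_T = 1.80.

1.80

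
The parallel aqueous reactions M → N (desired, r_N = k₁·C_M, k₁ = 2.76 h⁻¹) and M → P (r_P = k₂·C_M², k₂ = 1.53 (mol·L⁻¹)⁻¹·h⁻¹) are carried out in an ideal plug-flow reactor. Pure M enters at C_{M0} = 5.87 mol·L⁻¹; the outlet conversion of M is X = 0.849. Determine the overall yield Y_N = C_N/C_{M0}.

C_M = C_{M0}(1−X) = 0.8864 mol·L⁻¹.
Along a PFR/batch, dC_N/dC_M = −r_N/(r_N+r_P) = −k₁/(k₁+k₂·C_M).
Integrating from C_{M0} to C_M: C_N = (2.76/1.53)·ln[(2.76+1.53·5.87)/(2.76+1.53·0.886)] = 1.804·ln(11.74/4.116) = 1.891 mol·L⁻¹.
Y_N = C_N/C_{M0} = 1.891/5.87 = 0.322.

0.322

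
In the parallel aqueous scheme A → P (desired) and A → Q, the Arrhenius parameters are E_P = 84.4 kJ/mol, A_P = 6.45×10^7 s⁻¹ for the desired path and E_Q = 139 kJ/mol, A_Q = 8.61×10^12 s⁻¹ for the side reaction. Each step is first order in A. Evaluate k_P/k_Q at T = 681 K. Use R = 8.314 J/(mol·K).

k_P/k_Q = (A_P/A_Q)·exp[−(E_P−E_Q)/(RT)] = (A_P/A_Q)·exp[(E_Q−E_P)/(RT)].
(E_Q−E_P)/(RT) = (139−84.4)×10³/(8.314×681) = 54600/5662 = 9.644.
k_P/k_Q = (6.45×10^7/8.61×10^12)·exp(9.644) = 7.491×10^-6 × 15422 = 0.116.

0.116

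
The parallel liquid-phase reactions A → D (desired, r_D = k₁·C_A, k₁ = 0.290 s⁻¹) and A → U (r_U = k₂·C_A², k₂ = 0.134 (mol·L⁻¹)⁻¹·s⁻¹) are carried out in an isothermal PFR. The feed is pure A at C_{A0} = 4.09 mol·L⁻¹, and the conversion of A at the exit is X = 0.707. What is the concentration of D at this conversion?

C_A = C_{A0}(1−X) = 1.198 mol·L⁻¹.
Along a PFR/batch, dC_D/dC_A = −r_D/(r_D+r_U) = −k₁/(k₁+k₂·C_A).
Integrating from C_{A0} to C_A: C_D = (0.290/0.134)·ln[(0.290+0.134·4.09)/(0.290+0.134·1.20)] = 2.164·ln(0.8381/0.4506) = 1.343 mol·L⁻¹.

1.34 mol·L⁻¹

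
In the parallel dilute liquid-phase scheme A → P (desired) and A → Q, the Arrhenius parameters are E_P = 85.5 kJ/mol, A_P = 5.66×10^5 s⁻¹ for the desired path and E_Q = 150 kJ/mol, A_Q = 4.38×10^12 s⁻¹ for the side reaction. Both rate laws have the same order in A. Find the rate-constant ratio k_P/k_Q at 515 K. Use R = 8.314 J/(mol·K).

0.450

k_P/k_Q = (A_P/A_Q)·exp[−(E_P−E_Q)/(RT)] = (A_P/A_Q)·exp[(E_Q−E_P)/(RT)].
(E_Q−E_P)/(RT) = (150−85.5)×10³/(8.314×515) = 64500/4282 = 15.06.
k_P/k_Q = (5.66×10^5/4.38×10^12)·exp(15.06) = 1.292×10^-7 × 3.485×10^6 = 0.450.
Since E_P < E_Q, lowering the temperature improves selectivity toward P.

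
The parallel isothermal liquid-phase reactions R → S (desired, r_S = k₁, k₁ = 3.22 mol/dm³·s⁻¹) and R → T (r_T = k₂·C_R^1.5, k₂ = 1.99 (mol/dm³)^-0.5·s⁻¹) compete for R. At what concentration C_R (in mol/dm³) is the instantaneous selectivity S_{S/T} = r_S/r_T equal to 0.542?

S_{S/T} = (k₁/k₂)·C_R^-1.5 ⇒ C_R = (S·k₂/k₁)^(1/(-1.5)).
= (0.542×1.99/3.22)^(-0.6667) = (0.3350)^(-0.6667) = 2.07 mol/dm³.

2.07 mol/dm³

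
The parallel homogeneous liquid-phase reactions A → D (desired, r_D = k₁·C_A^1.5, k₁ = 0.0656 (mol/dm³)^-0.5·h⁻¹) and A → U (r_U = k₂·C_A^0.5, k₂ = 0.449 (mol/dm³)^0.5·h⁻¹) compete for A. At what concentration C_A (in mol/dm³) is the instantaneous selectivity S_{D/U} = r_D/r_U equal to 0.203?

S_{D/U} = (k₁/k₂)·C_A ⇒ C_A = S·k₂/k₁.
= 0.203×0.449/0.0656 = 1.39 mol/dm³.

1.39 mol/dm³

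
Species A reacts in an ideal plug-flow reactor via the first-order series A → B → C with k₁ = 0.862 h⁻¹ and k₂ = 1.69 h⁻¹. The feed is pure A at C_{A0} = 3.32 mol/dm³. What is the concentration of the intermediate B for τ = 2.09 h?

0.469 mol/dm³

For first-order series with pure A initially, C_B(τ) = k₁C_{A0}/(k₂−k₁)·(e^(−k₁τ) − e^(−k₂τ)).
e^(−k₁τ) = e^(−0.862×2.09) = e^(−1.802) = 0.1650; e^(−k₂τ) = e^(−3.532) = 0.02924.
C_B = 0.862×3.32/(1.69−0.862) × (0.1650−0.02924) = 3.456×0.1358 = 0.4694 mol/dm³.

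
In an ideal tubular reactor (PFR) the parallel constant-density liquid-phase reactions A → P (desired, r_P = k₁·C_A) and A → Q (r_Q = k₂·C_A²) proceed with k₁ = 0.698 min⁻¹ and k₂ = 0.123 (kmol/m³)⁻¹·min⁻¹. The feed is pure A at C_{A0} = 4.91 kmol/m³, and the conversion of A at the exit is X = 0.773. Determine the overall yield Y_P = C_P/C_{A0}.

C_A = C_{A0}(1−X) = 1.115 kmol/m³.
Along a PFR/batch, dC_P/dC_A = −r_P/(r_P+r_Q) = −k₁/(k₁+k₂·C_A).
Integrating from C_{A0} to C_A: C_P = (0.698/0.123)·ln[(0.698+0.123·4.91)/(0.698+0.123·1.11)] = 5.675·ln(1.302/0.8351) = 2.520 kmol/m³.
Y_P = C_P/C_{A0} = 2.520/4.91 = 0.513.

0.513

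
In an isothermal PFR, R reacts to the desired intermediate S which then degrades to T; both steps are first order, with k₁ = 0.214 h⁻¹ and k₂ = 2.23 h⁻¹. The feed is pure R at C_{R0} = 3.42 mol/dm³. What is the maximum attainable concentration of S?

For a first-order series the maximum intermediate yield is C_{S,max}/C_{R0} = (k₁/k₂)^[k₂/(k₂−k₁)].
= (0.214/2.23)^(2.23/(2.23−0.214)) = (0.09596)^(1.106) = 0.07483.
C_{S,max} = 0.07483×3.42 = 0.256 mol/dm³.

0.256 mol/dm³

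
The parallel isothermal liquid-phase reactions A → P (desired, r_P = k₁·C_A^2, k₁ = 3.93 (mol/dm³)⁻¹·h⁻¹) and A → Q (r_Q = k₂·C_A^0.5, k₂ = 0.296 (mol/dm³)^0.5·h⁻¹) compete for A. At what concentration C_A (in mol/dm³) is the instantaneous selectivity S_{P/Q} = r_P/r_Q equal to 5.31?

0.543 mol/dm³

S_{P/Q} = (k₁/k₂)·C_A^1.5 ⇒ C_A = (S·k₂/k₁)^(1/1.5).
= (5.31×0.296/3.93)^(0.6667) = (0.3999)^(0.6667) = 0.543 mol/dm³.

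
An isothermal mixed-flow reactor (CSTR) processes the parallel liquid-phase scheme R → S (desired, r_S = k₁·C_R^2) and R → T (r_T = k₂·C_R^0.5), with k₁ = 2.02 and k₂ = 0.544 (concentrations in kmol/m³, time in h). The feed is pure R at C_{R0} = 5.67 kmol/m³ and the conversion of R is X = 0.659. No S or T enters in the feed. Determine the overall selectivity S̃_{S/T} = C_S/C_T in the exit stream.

Exit C_R = C_{R0}(1−X) = 5.67×0.341 = 1.933 kmol/m³.
In a CSTR the entire volume is at exit conditions, so r_S = 2.02×1.933^2 = 7.551 and r_T = 0.544×1.933^0.5 = 0.7564.
Overall selectivity = C_S/C_T = r_Sτ/(r_Tτ) = r_S/r_T = 9.98.

9.98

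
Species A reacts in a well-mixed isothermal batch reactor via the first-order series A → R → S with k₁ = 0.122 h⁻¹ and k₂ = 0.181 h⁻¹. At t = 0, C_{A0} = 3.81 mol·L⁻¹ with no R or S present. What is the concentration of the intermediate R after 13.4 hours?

For first-order series with pure A initially, C_R(t) = k₁C_{A0}/(k₂−k₁)·(e^(−k₁t) − e^(−k₂t)).
e^(−k₁t) = e^(−0.122×13.4) = e^(−1.635) = 0.1950; e^(−k₂t) = e^(−2.425) = 0.08844.
C_R = 0.122×3.81/(0.181−0.122) × (0.1950−0.08844) = 7.878×0.1065 = 0.8394 mol·L⁻¹.

0.839 mol·L⁻¹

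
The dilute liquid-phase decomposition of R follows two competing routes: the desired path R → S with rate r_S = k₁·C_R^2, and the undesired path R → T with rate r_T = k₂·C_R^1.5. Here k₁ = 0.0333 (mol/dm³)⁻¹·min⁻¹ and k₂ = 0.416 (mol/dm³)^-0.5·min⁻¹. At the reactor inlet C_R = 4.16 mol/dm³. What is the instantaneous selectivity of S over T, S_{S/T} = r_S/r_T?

0.163

S_{S/T} = r_S/r_T = (k₁·C_R^2)/(k₂·C_R^1.5) = (k₁/k₂)·C_R^0.5.
= (0.0333×4.160^2) / (0.416×4.160^1.5) = 0.5763/3.530 = 0.163.
Since the desired path is higher order in R, keeping C_R high (PFR or concentrated feed) favours S.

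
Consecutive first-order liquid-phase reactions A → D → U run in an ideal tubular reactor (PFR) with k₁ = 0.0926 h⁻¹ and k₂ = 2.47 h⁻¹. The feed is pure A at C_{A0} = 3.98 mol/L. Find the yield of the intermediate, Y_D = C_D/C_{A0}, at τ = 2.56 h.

0.0307

The intermediate concentration in a first-order A→B→C sequence is C_D = k₁C_{A0}(e^(−k₁τ) − e^(−k₂τ))/(k₂−k₁).
e^(−k₁τ) = e^(−0.0926×2.56) = e^(−0.2371) = 0.7889; e^(−k₂τ) = e^(−6.323) = 0.001794.
C_D = 0.0926×3.98/(2.47−0.0926) × (0.7889−0.001794) = 0.1550×0.7872 = 0.1220 mol/L.
Y_D = C_D/C_{A0} = 0.1220/3.98 = 0.0307.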